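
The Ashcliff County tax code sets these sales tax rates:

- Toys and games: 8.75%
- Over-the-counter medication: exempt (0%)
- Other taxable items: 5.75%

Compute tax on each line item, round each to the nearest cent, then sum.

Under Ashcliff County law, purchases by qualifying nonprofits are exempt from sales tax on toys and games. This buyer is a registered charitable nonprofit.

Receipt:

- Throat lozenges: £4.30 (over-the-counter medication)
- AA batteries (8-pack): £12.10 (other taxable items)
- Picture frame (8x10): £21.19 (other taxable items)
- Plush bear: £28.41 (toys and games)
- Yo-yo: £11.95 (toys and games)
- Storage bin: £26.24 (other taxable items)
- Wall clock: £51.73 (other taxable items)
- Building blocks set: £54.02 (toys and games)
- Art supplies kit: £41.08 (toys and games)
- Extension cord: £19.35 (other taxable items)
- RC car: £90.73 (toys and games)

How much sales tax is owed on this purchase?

£7.51

Throat lozenges £4.30: over-the-counter medication → 0% → £0.00
AA batteries (8-pack) £12.10: other taxable items → 5.75% → £0.70
Picture frame (8x10) £21.19: other taxable items → 5.75% → £1.22
Plush bear £28.41: toys and games, buyer-exempt → 0% → £0.00
Yo-yo £11.95: toys and games, buyer-exempt → 0% → £0.00
Storage bin £26.24: other taxable items → 5.75% → £1.51
Wall clock £51.73: other taxable items → 5.75% → £2.97
Building blocks set £54.02: toys and games, buyer-exempt → 0% → £0.00
Art supplies kit £41.08: toys and games, buyer-exempt → 0% → £0.00
Extension cord £19.35: other taxable items → 5.75% → £1.11
RC car £90.73: toys and games, buyer-exempt → 0% → £0.00
Total tax = £0.70 + £1.22 + £1.51 + £2.97 + £1.11 = £7.51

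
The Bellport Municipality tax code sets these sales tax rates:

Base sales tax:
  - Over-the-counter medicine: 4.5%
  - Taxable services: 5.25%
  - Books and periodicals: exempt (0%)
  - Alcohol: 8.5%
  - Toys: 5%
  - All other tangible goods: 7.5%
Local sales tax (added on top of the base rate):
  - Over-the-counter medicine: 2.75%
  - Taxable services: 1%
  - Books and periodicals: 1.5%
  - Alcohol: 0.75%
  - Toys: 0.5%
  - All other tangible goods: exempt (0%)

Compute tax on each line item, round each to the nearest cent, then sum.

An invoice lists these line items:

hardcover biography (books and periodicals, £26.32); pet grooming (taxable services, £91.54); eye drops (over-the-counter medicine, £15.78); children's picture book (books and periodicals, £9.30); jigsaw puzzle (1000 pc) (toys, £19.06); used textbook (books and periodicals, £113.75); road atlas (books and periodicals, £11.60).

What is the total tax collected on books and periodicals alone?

Hardcover biography £26.32: books and periodicals → 0% + 1.5% local = 1.5% → £0.39
Children's picture book £9.30: books and periodicals → 0% + 1.5% local = 1.5% → £0.14
Used textbook £113.75: books and periodicals → 0% + 1.5% local = 1.5% → £1.71
Road atlas £11.60: books and periodicals → 0% + 1.5% local = 1.5% → £0.17
Tax on books and periodicals = £0.39 + £0.14 + £1.71 + £0.17 = £2.41

£2.41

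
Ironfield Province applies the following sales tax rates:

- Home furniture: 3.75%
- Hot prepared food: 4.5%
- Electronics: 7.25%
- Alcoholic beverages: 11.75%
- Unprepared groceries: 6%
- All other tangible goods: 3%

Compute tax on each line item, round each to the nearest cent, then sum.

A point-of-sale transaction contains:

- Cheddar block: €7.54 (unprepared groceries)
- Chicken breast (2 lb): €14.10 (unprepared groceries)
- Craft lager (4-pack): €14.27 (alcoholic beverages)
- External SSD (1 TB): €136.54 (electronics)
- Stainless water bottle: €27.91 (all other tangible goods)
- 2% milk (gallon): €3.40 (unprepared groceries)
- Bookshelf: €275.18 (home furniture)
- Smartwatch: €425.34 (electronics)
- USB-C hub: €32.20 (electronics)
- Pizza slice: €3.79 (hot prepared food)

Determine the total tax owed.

€57.58

Cheddar block €7.54: unprepared groceries → 6% → €0.45
Chicken breast (2 lb) €14.10: unprepared groceries → 6% → €0.85
Craft lager (4-pack) €14.27: alcoholic beverages → 11.75% → €1.68
External SSD (1 TB) €136.54: electronics → 7.25% → €9.90
Stainless water bottle €27.91: all other tangible goods → 3% → €0.84
2% milk (gallon) €3.40: unprepared groceries → 6% → €0.20
Bookshelf €275.18: home furniture → 3.75% → €10.32
Smartwatch €425.34: electronics → 7.25% → €30.84
USB-C hub €32.20: electronics → 7.25% → €2.33
Pizza slice €3.79: hot prepared food → 4.5% → €0.17
Total tax = €0.45 + €0.85 + €1.68 + €9.90 + €0.84 + €0.20 + €10.32 + €30.84 + €2.33 + €0.17 = €57.58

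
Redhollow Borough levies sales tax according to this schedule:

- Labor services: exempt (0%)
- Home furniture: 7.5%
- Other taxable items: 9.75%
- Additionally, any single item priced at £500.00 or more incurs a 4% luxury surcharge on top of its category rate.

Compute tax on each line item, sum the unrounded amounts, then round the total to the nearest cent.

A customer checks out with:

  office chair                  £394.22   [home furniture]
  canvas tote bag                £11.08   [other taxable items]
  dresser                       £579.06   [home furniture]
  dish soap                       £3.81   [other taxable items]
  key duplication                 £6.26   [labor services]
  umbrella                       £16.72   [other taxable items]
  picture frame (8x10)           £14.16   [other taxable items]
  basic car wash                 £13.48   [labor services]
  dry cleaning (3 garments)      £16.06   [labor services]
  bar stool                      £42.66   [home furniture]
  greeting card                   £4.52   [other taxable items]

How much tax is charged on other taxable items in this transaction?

Canvas tote bag £11.08: other taxable items → 9.75% → £1.0803
Dish soap £3.81: other taxable items → 9.75% → £0.371475
Umbrella £16.72: other taxable items → 9.75% → £1.6302
Picture frame (8x10) £14.16: other taxable items → 9.75% → £1.3806
Greeting card £4.52: other taxable items → 9.75% → £0.4407
Tax on other taxable items: unrounded sum = £4.903275 → £4.90

£4.90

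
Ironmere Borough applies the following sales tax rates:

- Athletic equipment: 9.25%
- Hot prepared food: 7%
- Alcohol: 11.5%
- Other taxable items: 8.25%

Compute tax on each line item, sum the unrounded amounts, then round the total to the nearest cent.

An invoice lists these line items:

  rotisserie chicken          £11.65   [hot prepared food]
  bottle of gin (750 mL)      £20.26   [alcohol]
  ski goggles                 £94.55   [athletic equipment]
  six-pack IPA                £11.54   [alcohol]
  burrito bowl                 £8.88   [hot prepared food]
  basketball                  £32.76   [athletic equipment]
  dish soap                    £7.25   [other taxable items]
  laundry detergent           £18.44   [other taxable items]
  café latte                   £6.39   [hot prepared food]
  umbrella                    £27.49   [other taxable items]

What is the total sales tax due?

£21.70

Rotisserie chicken £11.65: hot prepared food → 7% → £0.8155
Bottle of gin (750 mL) £20.26: alcohol → 11.5% → £2.3299
Ski goggles £94.55: athletic equipment → 9.25% → £8.745875
Six-pack IPA £11.54: alcohol → 11.5% → £1.3271
Burrito bowl £8.88: hot prepared food → 7% → £0.6216
Basketball £32.76: athletic equipment → 9.25% → £3.0303
Dish soap £7.25: other taxable items → 8.25% → £0.598125
Laundry detergent £18.44: other taxable items → 8.25% → £1.5213
Café latte £6.39: hot prepared food → 7% → £0.4473
Umbrella £27.49: other taxable items → 8.25% → £2.267925
Unrounded tax sum = £21.704925 → £21.70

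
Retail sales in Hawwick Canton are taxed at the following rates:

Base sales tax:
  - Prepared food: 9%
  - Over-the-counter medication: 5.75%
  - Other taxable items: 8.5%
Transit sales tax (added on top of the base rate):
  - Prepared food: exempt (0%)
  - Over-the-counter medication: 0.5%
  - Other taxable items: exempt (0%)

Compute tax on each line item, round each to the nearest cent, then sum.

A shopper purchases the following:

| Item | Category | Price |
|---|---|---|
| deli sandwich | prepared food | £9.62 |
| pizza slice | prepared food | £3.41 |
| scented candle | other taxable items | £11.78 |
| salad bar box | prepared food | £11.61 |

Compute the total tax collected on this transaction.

£3.22

Deli sandwich £9.62: prepared food → 9% + 0% transit = 9% → £0.87
Pizza slice £3.41: prepared food → 9% + 0% transit = 9% → £0.31
Scented candle £11.78: other taxable items → 8.5% + 0% transit = 8.5% → £1.00
Salad bar box £11.61: prepared food → 9% + 0% transit = 9% → £1.04
Total tax = £0.87 + £0.31 + £1.00 + £1.04 = £3.22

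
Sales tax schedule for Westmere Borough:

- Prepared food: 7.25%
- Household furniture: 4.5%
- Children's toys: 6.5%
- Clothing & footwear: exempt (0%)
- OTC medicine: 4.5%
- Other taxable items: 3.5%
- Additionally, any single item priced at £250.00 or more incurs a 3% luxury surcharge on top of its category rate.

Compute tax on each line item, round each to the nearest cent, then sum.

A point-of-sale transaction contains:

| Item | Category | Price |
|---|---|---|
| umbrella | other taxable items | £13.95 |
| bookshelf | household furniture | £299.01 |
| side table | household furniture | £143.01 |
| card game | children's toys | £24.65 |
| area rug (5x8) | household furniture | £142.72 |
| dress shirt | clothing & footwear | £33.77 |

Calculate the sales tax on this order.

Umbrella £13.95: other taxable items → 3.5% → £0.49
Bookshelf £299.01: household furniture → 4.5% + 3% surcharge = 7.5% → £22.43
Side table £143.01: household furniture → 4.5% → £6.44
Card game £24.65: children's toys → 6.5% → £1.60
Area rug (5x8) £142.72: household furniture → 4.5% → £6.42
Dress shirt £33.77: clothing & footwear → 0% → £0.00
Total tax = £0.49 + £22.43 + £6.44 + £1.60 + £6.42 = £37.38

£37.38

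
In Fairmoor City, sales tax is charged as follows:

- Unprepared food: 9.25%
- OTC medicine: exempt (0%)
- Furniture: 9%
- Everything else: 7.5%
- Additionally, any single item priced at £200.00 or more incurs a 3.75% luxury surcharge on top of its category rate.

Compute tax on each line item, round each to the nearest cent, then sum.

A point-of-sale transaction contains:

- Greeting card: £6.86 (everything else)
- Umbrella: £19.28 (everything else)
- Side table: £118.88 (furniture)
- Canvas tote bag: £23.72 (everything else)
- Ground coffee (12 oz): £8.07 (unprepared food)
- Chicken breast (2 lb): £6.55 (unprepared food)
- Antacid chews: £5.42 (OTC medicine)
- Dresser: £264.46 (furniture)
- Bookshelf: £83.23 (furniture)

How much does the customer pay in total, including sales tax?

£593.48

Greeting card £6.86: everything else → 7.5% → £0.51
Umbrella £19.28: everything else → 7.5% → £1.45
Side table £118.88: furniture → 9% → £10.70
Canvas tote bag £23.72: everything else → 7.5% → £1.78
Ground coffee (12 oz) £8.07: unprepared food → 9.25% → £0.75
Chicken breast (2 lb) £6.55: unprepared food → 9.25% → £0.61
Antacid chews £5.42: OTC medicine → 0% → £0.00
Dresser £264.46: furniture → 9% + 3.75% surcharge = 12.75% → £33.72
Bookshelf £83.23: furniture → 9% → £7.49
Subtotal = £536.47; tax = £57.01; total due = £593.48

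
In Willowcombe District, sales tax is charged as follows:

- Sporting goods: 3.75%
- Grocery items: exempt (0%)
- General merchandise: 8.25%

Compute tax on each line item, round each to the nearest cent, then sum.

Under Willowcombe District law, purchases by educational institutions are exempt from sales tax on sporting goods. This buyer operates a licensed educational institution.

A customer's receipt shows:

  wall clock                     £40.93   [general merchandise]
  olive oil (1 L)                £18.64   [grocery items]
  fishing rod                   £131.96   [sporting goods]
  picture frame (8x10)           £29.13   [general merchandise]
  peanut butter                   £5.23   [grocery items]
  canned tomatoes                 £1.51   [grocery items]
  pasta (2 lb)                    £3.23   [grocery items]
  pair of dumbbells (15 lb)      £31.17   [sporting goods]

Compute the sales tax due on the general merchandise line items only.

£5.78

Wall clock £40.93: general merchandise → 8.25% → £3.38
Picture frame (8x10) £29.13: general merchandise → 8.25% → £2.40
Tax on general merchandise = £3.38 + £2.40 = £5.78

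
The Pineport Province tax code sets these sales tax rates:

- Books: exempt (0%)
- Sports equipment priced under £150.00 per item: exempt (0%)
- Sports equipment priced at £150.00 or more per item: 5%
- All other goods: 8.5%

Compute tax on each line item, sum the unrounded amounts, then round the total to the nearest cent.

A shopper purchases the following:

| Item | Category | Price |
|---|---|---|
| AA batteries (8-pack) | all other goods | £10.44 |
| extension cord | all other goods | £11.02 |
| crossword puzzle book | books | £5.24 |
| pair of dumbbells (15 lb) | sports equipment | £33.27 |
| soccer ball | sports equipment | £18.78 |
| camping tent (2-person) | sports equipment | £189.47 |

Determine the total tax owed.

AA batteries (8-pack) £10.44: all other goods → 8.5% → £0.8874
Extension cord £11.02: all other goods → 8.5% → £0.9367
Crossword puzzle book £5.24: books → 0% → £0.00
Pair of dumbbells (15 lb) £33.27: sports equipment, under £150.00 → 0% → £0.00
Soccer ball £18.78: sports equipment, under £150.00 → 0% → £0.00
Camping tent (2-person) £189.47: sports equipment, £150.00 or more → 5% → £9.4735
Unrounded tax sum = £11.2976 → £11.30

£11.30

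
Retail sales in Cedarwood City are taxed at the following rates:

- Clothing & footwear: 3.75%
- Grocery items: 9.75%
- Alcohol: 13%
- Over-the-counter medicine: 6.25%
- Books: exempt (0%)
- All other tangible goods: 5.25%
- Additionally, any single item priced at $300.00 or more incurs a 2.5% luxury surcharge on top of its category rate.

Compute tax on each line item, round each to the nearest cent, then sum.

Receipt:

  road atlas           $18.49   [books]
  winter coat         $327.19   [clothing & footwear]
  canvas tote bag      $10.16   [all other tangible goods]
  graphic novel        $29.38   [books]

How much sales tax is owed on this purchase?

$20.98

Road atlas $18.49: books → 0% → $0.00
Winter coat $327.19: clothing & footwear → 3.75% + 2.5% surcharge = 6.25% → $20.45
Canvas tote bag $10.16: all other tangible goods → 5.25% → $0.53
Graphic novel $29.38: books → 0% → $0.00
Total tax = $20.45 + $0.53 = $20.98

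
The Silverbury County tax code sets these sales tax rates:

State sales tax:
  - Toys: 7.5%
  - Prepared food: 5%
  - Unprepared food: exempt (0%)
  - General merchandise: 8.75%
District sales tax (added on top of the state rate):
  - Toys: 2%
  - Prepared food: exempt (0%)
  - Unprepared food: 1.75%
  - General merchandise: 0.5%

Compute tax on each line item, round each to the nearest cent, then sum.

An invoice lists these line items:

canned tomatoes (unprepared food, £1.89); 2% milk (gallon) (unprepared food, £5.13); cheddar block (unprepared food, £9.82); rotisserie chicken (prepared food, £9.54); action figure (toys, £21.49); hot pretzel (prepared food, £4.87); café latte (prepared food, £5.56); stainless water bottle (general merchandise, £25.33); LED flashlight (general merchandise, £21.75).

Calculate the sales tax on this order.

Canned tomatoes £1.89: unprepared food → 0% + 1.75% district = 1.75% → £0.03
2% milk (gallon) £5.13: unprepared food → 0% + 1.75% district = 1.75% → £0.09
Cheddar block £9.82: unprepared food → 0% + 1.75% district = 1.75% → £0.17
Rotisserie chicken £9.54: prepared food → 5% + 0% district = 5% → £0.48
Action figure £21.49: toys → 7.5% + 2% district = 9.5% → £2.04
Hot pretzel £4.87: prepared food → 5% + 0% district = 5% → £0.24
Café latte £5.56: prepared food → 5% + 0% district = 5% → £0.28
Stainless water bottle £25.33: general merchandise → 8.75% + 0.5% district = 9.25% → £2.34
LED flashlight £21.75: general merchandise → 8.75% + 0.5% district = 9.25% → £2.01
Total tax = £0.03 + £0.09 + £0.17 + £0.48 + £2.04 + £0.24 + £0.28 + £2.34 + £2.01 = £7.68

£7.68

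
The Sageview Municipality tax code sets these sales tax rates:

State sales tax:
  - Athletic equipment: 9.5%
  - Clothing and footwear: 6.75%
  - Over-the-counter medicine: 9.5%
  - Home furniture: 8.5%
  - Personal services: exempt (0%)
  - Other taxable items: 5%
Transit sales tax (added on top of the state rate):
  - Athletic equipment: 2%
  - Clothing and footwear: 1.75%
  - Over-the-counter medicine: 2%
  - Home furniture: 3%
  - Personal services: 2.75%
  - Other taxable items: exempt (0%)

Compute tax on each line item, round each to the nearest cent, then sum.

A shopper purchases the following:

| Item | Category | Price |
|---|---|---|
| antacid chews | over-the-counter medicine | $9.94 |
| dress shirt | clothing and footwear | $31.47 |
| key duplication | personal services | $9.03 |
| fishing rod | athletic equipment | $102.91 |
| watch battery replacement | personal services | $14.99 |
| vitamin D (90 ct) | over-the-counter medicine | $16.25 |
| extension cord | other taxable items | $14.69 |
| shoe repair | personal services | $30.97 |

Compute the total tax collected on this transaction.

Antacid chews $9.94: over-the-counter medicine → 9.5% + 2% transit = 11.5% → $1.14
Dress shirt $31.47: clothing and footwear → 6.75% + 1.75% transit = 8.5% → $2.67
Key duplication $9.03: personal services → 0% + 2.75% transit = 2.75% → $0.25
Fishing rod $102.91: athletic equipment → 9.5% + 2% transit = 11.5% → $11.83
Watch battery replacement $14.99: personal services → 0% + 2.75% transit = 2.75% → $0.41
Vitamin D (90 ct) $16.25: over-the-counter medicine → 9.5% + 2% transit = 11.5% → $1.87
Extension cord $14.69: other taxable items → 5% + 0% transit = 5% → $0.73
Shoe repair $30.97: personal services → 0% + 2.75% transit = 2.75% → $0.85
Total tax = $1.14 + $2.67 + $0.25 + $11.83 + $0.41 + $1.87 + $0.73 + $0.85 = $19.75

$19.75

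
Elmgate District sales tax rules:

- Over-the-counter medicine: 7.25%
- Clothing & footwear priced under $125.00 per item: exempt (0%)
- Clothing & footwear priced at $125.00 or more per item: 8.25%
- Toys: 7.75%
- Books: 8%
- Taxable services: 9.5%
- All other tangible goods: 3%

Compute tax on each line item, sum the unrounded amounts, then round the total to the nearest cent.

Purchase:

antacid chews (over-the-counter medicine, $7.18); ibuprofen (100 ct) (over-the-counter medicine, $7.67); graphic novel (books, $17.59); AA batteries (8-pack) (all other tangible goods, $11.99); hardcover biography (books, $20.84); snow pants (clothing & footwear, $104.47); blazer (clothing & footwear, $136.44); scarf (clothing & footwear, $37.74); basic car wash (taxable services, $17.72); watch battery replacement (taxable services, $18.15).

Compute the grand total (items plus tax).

$398.96

Antacid chews $7.18: over-the-counter medicine → 7.25% → $0.52055
Ibuprofen (100 ct) $7.67: over-the-counter medicine → 7.25% → $0.556075
Graphic novel $17.59: books → 8% → $1.4072
AA batteries (8-pack) $11.99: all other tangible goods → 3% → $0.3597
Hardcover biography $20.84: books → 8% → $1.6672
Snow pants $104.47: clothing & footwear, under $125.00 → 0% → $0.00
Blazer $136.44: clothing & footwear, $125.00 or more → 8.25% → $11.2563
Scarf $37.74: clothing & footwear, under $125.00 → 0% → $0.00
Basic car wash $17.72: taxable services → 9.5% → $1.6834
Watch battery replacement $18.15: taxable services → 9.5% → $1.72425
Subtotal = $379.79; unrounded tax = $19.174675 → $19.17; total due = $398.96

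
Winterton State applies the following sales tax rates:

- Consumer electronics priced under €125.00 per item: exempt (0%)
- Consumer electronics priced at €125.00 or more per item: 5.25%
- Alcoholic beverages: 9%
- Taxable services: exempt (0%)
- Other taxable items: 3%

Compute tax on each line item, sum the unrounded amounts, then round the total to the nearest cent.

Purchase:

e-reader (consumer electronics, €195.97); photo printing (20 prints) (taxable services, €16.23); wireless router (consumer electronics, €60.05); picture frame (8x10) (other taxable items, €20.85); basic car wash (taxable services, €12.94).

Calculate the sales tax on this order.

E-reader €195.97: consumer electronics, €125.00 or more → 5.25% → €10.288425
Photo printing (20 prints) €16.23: taxable services → 0% → €0.00
Wireless router €60.05: consumer electronics, under €125.00 → 0% → €0.00
Picture frame (8x10) €20.85: other taxable items → 3% → €0.6255
Basic car wash €12.94: taxable services → 0% → €0.00
Unrounded tax sum = €10.913925 → €10.91

€10.91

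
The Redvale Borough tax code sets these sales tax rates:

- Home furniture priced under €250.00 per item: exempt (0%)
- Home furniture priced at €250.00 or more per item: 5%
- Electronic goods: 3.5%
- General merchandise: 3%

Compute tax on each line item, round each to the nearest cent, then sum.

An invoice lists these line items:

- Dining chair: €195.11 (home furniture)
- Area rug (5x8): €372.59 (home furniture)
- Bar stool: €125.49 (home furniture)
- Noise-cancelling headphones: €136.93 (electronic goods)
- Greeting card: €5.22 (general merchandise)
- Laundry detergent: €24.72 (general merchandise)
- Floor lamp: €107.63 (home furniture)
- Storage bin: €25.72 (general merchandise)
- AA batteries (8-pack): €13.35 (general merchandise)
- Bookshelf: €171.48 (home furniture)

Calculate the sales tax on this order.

Dining chair €195.11: home furniture, under €250.00 → 0% → €0.00
Area rug (5x8) €372.59: home furniture, €250.00 or more → 5% → €18.63
Bar stool €125.49: home furniture, under €250.00 → 0% → €0.00
Noise-cancelling headphones €136.93: electronic goods → 3.5% → €4.79
Greeting card €5.22: general merchandise → 3% → €0.16
Laundry detergent €24.72: general merchandise → 3% → €0.74
Floor lamp €107.63: home furniture, under €250.00 → 0% → €0.00
Storage bin €25.72: general merchandise → 3% → €0.77
AA batteries (8-pack) €13.35: general merchandise → 3% → €0.40
Bookshelf €171.48: home furniture, under €250.00 → 0% → €0.00
Total tax = €18.63 + €4.79 + €0.16 + €0.74 + €0.77 + €0.40 = €25.49

€25.49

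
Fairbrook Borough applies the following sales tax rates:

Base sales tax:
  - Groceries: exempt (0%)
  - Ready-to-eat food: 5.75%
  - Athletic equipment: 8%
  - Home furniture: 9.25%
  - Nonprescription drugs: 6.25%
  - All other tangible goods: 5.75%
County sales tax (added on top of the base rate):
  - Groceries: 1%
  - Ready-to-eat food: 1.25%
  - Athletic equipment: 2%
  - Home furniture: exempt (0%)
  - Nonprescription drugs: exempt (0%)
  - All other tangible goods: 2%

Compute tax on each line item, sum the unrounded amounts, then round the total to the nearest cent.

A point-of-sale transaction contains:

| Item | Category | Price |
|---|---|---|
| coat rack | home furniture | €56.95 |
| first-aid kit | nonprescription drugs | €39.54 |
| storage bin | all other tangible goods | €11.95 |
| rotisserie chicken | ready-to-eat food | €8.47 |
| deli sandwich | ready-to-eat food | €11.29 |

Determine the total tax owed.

Coat rack €56.95: home furniture → 9.25% + 0% county = 9.25% → €5.267875
First-aid kit €39.54: nonprescription drugs → 6.25% + 0% county = 6.25% → €2.47125
Storage bin €11.95: all other tangible goods → 5.75% + 2% county = 7.75% → €0.926125
Rotisserie chicken €8.47: ready-to-eat food → 5.75% + 1.25% county = 7% → €0.5929
Deli sandwich €11.29: ready-to-eat food → 5.75% + 1.25% county = 7% → €0.7903
Unrounded tax sum = €10.04845 → €10.05

€10.05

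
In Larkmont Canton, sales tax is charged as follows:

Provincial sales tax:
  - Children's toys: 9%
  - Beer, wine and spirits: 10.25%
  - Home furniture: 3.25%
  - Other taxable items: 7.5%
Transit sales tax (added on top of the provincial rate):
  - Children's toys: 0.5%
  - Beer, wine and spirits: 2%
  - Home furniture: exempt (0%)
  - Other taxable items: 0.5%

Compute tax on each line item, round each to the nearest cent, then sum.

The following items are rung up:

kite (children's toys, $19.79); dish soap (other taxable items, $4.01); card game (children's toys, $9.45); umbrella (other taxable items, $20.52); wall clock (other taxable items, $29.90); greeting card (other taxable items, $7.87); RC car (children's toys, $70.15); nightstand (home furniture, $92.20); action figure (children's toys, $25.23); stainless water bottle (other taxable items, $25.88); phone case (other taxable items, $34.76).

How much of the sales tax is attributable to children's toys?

$11.84

Kite $19.79: children's toys → 9% + 0.5% transit = 9.5% → $1.88
Card game $9.45: children's toys → 9% + 0.5% transit = 9.5% → $0.90
RC car $70.15: children's toys → 9% + 0.5% transit = 9.5% → $6.66
Action figure $25.23: children's toys → 9% + 0.5% transit = 9.5% → $2.40
Tax on children's toys = $1.88 + $0.90 + $6.66 + $2.40 = $11.84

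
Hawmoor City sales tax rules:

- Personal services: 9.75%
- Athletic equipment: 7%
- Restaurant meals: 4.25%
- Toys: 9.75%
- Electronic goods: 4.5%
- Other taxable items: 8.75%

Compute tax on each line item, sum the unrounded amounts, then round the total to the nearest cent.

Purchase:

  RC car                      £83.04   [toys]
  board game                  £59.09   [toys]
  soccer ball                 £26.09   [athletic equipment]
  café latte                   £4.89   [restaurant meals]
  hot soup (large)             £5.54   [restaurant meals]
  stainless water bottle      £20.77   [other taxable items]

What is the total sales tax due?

£17.94

RC car £83.04: toys → 9.75% → £8.0964
Board game £59.09: toys → 9.75% → £5.761275
Soccer ball £26.09: athletic equipment → 7% → £1.8263
Café latte £4.89: restaurant meals → 4.25% → £0.207825
Hot soup (large) £5.54: restaurant meals → 4.25% → £0.23545
Stainless water bottle £20.77: other taxable items → 8.75% → £1.817375
Unrounded tax sum = £17.944625 → £17.94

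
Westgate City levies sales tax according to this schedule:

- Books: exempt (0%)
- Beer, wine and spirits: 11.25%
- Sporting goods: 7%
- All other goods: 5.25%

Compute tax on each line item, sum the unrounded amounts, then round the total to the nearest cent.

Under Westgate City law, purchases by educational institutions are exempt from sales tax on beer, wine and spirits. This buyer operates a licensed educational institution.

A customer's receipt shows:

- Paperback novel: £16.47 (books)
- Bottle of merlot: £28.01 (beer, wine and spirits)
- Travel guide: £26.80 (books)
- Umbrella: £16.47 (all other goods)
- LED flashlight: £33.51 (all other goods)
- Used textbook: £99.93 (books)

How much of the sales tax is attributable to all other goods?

£2.62

Umbrella £16.47: all other goods → 5.25% → £0.864675
LED flashlight £33.51: all other goods → 5.25% → £1.759275
Tax on all other goods: unrounded sum = £2.62395 → £2.62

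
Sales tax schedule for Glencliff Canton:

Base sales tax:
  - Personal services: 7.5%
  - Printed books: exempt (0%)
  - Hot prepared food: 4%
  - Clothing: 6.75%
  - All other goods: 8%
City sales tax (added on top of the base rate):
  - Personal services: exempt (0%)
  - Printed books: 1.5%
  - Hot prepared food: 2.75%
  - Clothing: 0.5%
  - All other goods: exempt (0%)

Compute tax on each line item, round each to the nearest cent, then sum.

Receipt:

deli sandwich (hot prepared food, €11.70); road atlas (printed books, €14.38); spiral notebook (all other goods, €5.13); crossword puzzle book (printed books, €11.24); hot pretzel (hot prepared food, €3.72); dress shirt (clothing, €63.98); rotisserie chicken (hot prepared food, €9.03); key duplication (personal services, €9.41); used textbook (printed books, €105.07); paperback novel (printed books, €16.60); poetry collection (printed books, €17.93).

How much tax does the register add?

Deli sandwich €11.70: hot prepared food → 4% + 2.75% city = 6.75% → €0.79
Road atlas €14.38: printed books → 0% + 1.5% city = 1.5% → €0.22
Spiral notebook €5.13: all other goods → 8% + 0% city = 8% → €0.41
Crossword puzzle book €11.24: printed books → 0% + 1.5% city = 1.5% → €0.17
Hot pretzel €3.72: hot prepared food → 4% + 2.75% city = 6.75% → €0.25
Dress shirt €63.98: clothing → 6.75% + 0.5% city = 7.25% → €4.64
Rotisserie chicken €9.03: hot prepared food → 4% + 2.75% city = 6.75% → €0.61
Key duplication €9.41: personal services → 7.5% + 0% city = 7.5% → €0.71
Used textbook €105.07: printed books → 0% + 1.5% city = 1.5% → €1.58
Paperback novel €16.60: printed books → 0% + 1.5% city = 1.5% → €0.25
Poetry collection €17.93: printed books → 0% + 1.5% city = 1.5% → €0.27
Total tax = €0.79 + €0.22 + €0.41 + €0.17 + €0.25 + €4.64 + €0.61 + €0.71 + €1.58 + €0.25 + €0.27 = €9.90

€9.90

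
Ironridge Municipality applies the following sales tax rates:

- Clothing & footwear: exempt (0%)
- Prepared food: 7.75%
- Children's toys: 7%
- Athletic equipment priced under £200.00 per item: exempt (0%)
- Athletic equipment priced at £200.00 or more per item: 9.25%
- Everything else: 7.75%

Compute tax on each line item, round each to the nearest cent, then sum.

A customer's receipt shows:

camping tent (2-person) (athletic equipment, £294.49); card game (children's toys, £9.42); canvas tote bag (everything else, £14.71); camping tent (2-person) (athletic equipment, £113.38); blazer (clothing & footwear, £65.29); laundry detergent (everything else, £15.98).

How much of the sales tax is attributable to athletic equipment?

Camping tent (2-person) £294.49: athletic equipment, £200.00 or more → 9.25% → £27.24
Camping tent (2-person) £113.38: athletic equipment, under £200.00 → 0% → £0.00
Tax on athletic equipment = £27.24 + £0.00 = £27.24

£27.24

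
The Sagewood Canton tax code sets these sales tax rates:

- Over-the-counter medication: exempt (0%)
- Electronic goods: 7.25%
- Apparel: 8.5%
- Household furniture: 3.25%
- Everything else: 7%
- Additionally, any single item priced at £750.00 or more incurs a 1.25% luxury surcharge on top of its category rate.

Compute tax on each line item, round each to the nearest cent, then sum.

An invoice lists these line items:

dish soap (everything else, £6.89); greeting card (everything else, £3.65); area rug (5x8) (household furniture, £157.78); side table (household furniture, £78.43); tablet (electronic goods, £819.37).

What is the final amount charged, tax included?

Dish soap £6.89: everything else → 7% → £0.48
Greeting card £3.65: everything else → 7% → £0.26
Area rug (5x8) £157.78: household furniture → 3.25% → £5.13
Side table £78.43: household furniture → 3.25% → £2.55
Tablet £819.37: electronic goods → 7.25% + 1.25% surcharge = 8.5% → £69.65
Subtotal = £1066.12; tax = £78.07; total due = £1144.19

£1144.19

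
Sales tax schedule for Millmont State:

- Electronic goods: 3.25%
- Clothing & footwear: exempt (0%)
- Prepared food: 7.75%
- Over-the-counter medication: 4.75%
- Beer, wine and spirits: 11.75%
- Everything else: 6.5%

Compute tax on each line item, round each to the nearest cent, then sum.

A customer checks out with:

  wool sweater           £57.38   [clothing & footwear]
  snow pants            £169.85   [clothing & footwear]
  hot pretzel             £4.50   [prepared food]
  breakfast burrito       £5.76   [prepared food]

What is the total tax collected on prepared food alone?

£0.80

Hot pretzel £4.50: prepared food → 7.75% → £0.35
Breakfast burrito £5.76: prepared food → 7.75% → £0.45
Tax on prepared food = £0.35 + £0.45 = £0.80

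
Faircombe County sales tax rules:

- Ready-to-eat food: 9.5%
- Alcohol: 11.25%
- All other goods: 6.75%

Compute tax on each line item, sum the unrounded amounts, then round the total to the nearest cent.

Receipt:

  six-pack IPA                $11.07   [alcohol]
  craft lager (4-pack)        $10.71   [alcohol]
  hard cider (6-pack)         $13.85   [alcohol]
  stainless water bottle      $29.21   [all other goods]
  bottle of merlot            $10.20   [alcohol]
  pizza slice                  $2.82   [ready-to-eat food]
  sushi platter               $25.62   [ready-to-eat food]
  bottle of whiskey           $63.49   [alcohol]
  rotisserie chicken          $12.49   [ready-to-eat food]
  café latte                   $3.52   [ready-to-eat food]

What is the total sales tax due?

Six-pack IPA $11.07: alcohol → 11.25% → $1.245375
Craft lager (4-pack) $10.71: alcohol → 11.25% → $1.204875
Hard cider (6-pack) $13.85: alcohol → 11.25% → $1.558125
Stainless water bottle $29.21: all other goods → 6.75% → $1.971675
Bottle of merlot $10.20: alcohol → 11.25% → $1.1475
Pizza slice $2.82: ready-to-eat food → 9.5% → $0.2679
Sushi platter $25.62: ready-to-eat food → 9.5% → $2.4339
Bottle of whiskey $63.49: alcohol → 11.25% → $7.142625
Rotisserie chicken $12.49: ready-to-eat food → 9.5% → $1.18655
Café latte $3.52: ready-to-eat food → 9.5% → $0.3344
Unrounded tax sum = $18.492925 → $18.49

$18.49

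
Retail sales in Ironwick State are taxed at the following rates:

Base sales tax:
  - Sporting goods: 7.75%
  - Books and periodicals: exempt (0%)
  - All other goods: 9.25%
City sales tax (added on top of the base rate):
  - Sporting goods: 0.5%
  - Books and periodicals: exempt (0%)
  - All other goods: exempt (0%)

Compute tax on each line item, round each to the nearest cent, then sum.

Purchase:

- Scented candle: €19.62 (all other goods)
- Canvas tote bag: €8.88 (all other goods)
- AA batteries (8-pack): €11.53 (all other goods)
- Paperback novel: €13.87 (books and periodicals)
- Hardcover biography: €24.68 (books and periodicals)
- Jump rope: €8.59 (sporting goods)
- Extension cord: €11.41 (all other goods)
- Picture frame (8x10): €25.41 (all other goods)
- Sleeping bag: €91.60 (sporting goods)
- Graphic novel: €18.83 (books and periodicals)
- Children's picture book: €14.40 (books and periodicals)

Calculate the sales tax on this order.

Scented candle €19.62: all other goods → 9.25% + 0% city = 9.25% → €1.81
Canvas tote bag €8.88: all other goods → 9.25% + 0% city = 9.25% → €0.82
AA batteries (8-pack) €11.53: all other goods → 9.25% + 0% city = 9.25% → €1.07
Paperback novel €13.87: books and periodicals → 0% + 0% city = 0% → €0.00
Hardcover biography €24.68: books and periodicals → 0% + 0% city = 0% → €0.00
Jump rope €8.59: sporting goods → 7.75% + 0.5% city = 8.25% → €0.71
Extension cord €11.41: all other goods → 9.25% + 0% city = 9.25% → €1.06
Picture frame (8x10) €25.41: all other goods → 9.25% + 0% city = 9.25% → €2.35
Sleeping bag €91.60: sporting goods → 7.75% + 0.5% city = 8.25% → €7.56
Graphic novel €18.83: books and periodicals → 0% + 0% city = 0% → €0.00
Children's picture book €14.40: books and periodicals → 0% + 0% city = 0% → €0.00
Total tax = €1.81 + €0.82 + €1.07 + €0.71 + €1.06 + €2.35 + €7.56 = €15.38

€15.38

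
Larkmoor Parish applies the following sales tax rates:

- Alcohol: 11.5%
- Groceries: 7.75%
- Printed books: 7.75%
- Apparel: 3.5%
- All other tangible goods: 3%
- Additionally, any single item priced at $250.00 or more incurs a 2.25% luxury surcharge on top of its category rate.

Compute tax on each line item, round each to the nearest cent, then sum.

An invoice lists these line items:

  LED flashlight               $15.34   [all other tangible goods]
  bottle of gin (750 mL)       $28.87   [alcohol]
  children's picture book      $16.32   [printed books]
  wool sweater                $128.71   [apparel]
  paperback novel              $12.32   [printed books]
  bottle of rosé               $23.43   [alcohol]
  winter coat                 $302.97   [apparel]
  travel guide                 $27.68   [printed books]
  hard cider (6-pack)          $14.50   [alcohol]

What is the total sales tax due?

$34.42

LED flashlight $15.34: all other tangible goods → 3% → $0.46
Bottle of gin (750 mL) $28.87: alcohol → 11.5% → $3.32
Children's picture book $16.32: printed books → 7.75% → $1.26
Wool sweater $128.71: apparel → 3.5% → $4.50
Paperback novel $12.32: printed books → 7.75% → $0.95
Bottle of rosé $23.43: alcohol → 11.5% → $2.69
Winter coat $302.97: apparel → 3.5% + 2.25% surcharge = 5.75% → $17.42
Travel guide $27.68: printed books → 7.75% → $2.15
Hard cider (6-pack) $14.50: alcohol → 11.5% → $1.67
Total tax = $0.46 + $3.32 + $1.26 + $4.50 + $0.95 + $2.69 + $17.42 + $2.15 + $1.67 = $34.42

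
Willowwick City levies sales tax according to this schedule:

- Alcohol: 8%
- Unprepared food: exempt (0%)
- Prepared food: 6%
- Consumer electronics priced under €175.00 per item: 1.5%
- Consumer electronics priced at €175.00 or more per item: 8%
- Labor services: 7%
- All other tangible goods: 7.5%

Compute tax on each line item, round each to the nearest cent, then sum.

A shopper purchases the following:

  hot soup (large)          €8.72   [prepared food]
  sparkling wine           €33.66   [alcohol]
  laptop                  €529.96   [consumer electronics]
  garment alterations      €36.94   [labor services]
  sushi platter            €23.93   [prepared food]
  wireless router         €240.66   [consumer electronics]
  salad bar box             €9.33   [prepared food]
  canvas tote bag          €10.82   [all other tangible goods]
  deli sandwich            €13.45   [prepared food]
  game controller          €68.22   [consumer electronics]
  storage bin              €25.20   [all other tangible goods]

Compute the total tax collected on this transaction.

€73.98

Hot soup (large) €8.72: prepared food → 6% → €0.52
Sparkling wine €33.66: alcohol → 8% → €2.69
Laptop €529.96: consumer electronics, €175.00 or more → 8% → €42.40
Garment alterations €36.94: labor services → 7% → €2.59
Sushi platter €23.93: prepared food → 6% → €1.44
Wireless router €240.66: consumer electronics, €175.00 or more → 8% → €19.25
Salad bar box €9.33: prepared food → 6% → €0.56
Canvas tote bag €10.82: all other tangible goods → 7.5% → €0.81
Deli sandwich €13.45: prepared food → 6% → €0.81
Game controller €68.22: consumer electronics, under €175.00 → 1.5% → €1.02
Storage bin €25.20: all other tangible goods → 7.5% → €1.89
Total tax = €0.52 + €2.69 + €42.40 + €2.59 + €1.44 + €19.25 + €0.56 + €0.81 + €0.81 + €1.02 + €1.89 = €73.98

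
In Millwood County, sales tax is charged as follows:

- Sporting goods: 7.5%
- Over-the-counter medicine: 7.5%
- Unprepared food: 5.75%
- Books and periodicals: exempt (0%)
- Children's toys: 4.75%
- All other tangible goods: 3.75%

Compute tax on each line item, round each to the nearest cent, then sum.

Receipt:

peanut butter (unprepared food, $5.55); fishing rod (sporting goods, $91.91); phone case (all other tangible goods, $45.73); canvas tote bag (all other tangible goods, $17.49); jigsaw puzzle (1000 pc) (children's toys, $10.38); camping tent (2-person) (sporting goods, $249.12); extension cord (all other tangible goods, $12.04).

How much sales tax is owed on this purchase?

$29.20

Peanut butter $5.55: unprepared food → 5.75% → $0.32
Fishing rod $91.91: sporting goods → 7.5% → $6.89
Phone case $45.73: all other tangible goods → 3.75% → $1.71
Canvas tote bag $17.49: all other tangible goods → 3.75% → $0.66
Jigsaw puzzle (1000 pc) $10.38: children's toys → 4.75% → $0.49
Camping tent (2-person) $249.12: sporting goods → 7.5% → $18.68
Extension cord $12.04: all other tangible goods → 3.75% → $0.45
Total tax = $0.32 + $6.89 + $1.71 + $0.66 + $0.49 + $18.68 + $0.45 = $29.20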